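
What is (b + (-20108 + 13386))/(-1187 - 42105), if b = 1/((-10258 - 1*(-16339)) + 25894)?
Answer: 214935949/1384261700 ≈ 0.15527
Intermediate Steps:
b = 1/31975 (b = 1/((-10258 + 16339) + 25894) = 1/(6081 + 25894) = 1/31975 ≈ 3.1274e-5)
(b + (-20108 + 13386))/(-1187 - 42105) = (1/31975 + (-20108 + 13386))/(-1187 - 42105) = (1/31975 - 6722)/(-43292) = -214935949/31975*(-1/43292) = 214935949/1384261700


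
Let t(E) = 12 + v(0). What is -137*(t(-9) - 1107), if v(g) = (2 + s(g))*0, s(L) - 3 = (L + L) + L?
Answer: 150015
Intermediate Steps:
s(L) = 3 + 3*L (s(L) = 3 + ((L + L) + L) = 3 + (2*L + L) = 3 + 3*L)
v(g) = 0 (v(g) = (2 + (3 + 3*g))*0 = (5 + 3*g)*0 = 0)
t(E) = 12 (t(E) = 12 + 0 = 12)
-137*(t(-9) - 1107) = -137*(12 - 1107) = -137*(-1095) = 150015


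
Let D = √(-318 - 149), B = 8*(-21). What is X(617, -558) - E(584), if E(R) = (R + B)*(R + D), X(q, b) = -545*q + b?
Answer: -579767 - 416*I*√467 ≈ -5.7977e+5 - 8989.8*I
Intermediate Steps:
B = -168
X(q, b) = b - 545*q
D = I*√467 (D = √(-467) = I*√467 ≈ 21.61*I)
E(R) = (-168 + R)*(R + I*√467) (E(R) = (R - 168)*(R + I*√467) = (-168 + R)*(R + I*√467))
X(617, -558) - E(584) = (-558 - 545*617) - (584² - 168*584 - 168*I*√467 + I*584*√467) = (-558 - 336265) - (341056 - 98112 - 168*I*√467 + 584*I*√467) = -336823 - (242944 + 416*I*√467) = -336823 + (-242944 - 416*I*√467) = -579767 - 416*I*√467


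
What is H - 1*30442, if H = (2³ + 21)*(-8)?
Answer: -30674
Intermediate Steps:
H = -232 (H = (8 + 21)*(-8) = 29*(-8) = -232)
H - 1*30442 = -232 - 1*30442 = -232 - 30442 = -30674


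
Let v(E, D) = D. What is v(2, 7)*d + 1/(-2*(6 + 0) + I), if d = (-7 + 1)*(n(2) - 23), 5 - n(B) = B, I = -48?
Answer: 50399/60 ≈ 839.98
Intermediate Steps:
n(B) = 5 - B
d = 120 (d = (-7 + 1)*((5 - 1*2) - 23) = -6*((5 - 2) - 23) = -6*(3 - 23) = -6*(-20) = 120)
v(2, 7)*d + 1/(-2*(6 + 0) + I) = 7*120 + 1/(-2*(6 + 0) - 48) = 840 + 1/(-2*6 - 48) = 840 + 1/(-12 - 48) = 840 + 1/(-60) = 840 - 1/60 = 50399/60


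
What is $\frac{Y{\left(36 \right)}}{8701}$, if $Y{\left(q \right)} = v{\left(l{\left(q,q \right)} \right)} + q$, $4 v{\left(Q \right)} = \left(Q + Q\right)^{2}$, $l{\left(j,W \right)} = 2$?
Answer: $\frac{40}{8701} \approx 0.0045972$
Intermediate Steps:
$v{\left(Q \right)} = Q^{2}$ ($v{\left(Q \right)} = \frac{\left(Q + Q\right)^{2}}{4} = \frac{\left(2 Q\right)^{2}}{4} = \frac{4 Q^{2}}{4} = Q^{2}$)
$Y{\left(q \right)} = 4 + q$ ($Y{\left(q \right)} = 2^{2} + q = 4 + q$)
$\frac{Y{\left(36 \right)}}{8701} = \frac{4 + 36}{8701} = 40 \cdot \frac{1}{8701} = \frac{40}{8701}$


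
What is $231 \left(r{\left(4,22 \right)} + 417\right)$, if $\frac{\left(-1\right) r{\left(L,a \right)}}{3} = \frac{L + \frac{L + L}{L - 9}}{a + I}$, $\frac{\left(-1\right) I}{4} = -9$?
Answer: $\frac{13963257}{145} \approx 96298.0$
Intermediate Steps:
$I = 36$ ($I = \left(-4\right) \left(-9\right) = 36$)
$r{\left(L,a \right)} = - \frac{3 \left(L + \frac{2 L}{-9 + L}\right)}{36 + a}$ ($r{\left(L,a \right)} = - 3 \frac{L + \frac{L + L}{L - 9}}{a + 36} = - 3 \frac{L + \frac{2 L}{-9 + L}}{36 + a} = - \frac{3 \left(L + \frac{2 L}{-9 + L}\right)}{36 + a}$)
$231 \left(r{\left(4,22 \right)} + 417\right) = 231 \left(3 \cdot 4 \frac{1}{-324 - 198 + 36 \cdot 4 + 4 \cdot 22} \left(7 - 4\right) + 417\right) = 231 \left(3 \cdot 4 \frac{1}{-324 - 198 + 144 + 88} \left(7 - 4\right) + 417\right) = 231 \left(3 \cdot 4 \frac{1}{-290} \cdot 3 + 417\right) = 231 \left(3 \cdot 4 \left(- \frac{1}{290}\right) 3 + 417\right) = 231 \left(- \frac{18}{145} + 417\right) = 231 \cdot \frac{60447}{145} = \frac{13963257}{145}$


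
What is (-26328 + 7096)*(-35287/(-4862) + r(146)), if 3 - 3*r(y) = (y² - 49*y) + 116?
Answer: 666381001424/7293 ≈ 9.1373e+7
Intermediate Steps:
r(y) = -113/3 - y²/3 + 49*y/3 (r(y) = 1 - ((y² - 49*y) + 116)/3 = 1 - (116 + y² - 49*y)/3 = 1 + (-116/3 - y²/3 + 49*y/3) = -113/3 - y²/3 + 49*y/3)
(-26328 + 7096)*(-35287/(-4862) + r(146)) = (-26328 + 7096)*(-35287/(-4862) + (-113/3 - ⅓*146² + (49/3)*146)) = -19232*(-35287*(-1/4862) + (-113/3 - ⅓*21316 + 7154/3)) = -19232*(35287/4862 + (-113/3 - 21316/3 + 7154/3)) = -19232*(35287/4862 - 14275/3) = -19232*(-69299189/14586) = 666381001424/7293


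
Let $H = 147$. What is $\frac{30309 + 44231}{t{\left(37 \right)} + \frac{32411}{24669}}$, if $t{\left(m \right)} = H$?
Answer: $\frac{919413630}{1829377} \approx 502.58$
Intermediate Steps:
$t{\left(m \right)} = 147$
$\frac{30309 + 44231}{t{\left(37 \right)} + \frac{32411}{24669}} = \frac{30309 + 44231}{147 + \frac{32411}{24669}} = \frac{74540}{147 + 32411 \cdot \frac{1}{24669}} = \frac{74540}{147 + \frac{32411}{24669}} = \frac{74540}{\frac{3658754}{24669}} = 74540 \cdot \frac{24669}{3658754} = \frac{919413630}{1829377}$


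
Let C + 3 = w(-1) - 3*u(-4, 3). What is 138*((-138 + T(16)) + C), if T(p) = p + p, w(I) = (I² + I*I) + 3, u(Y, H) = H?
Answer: -15594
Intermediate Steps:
w(I) = 3 + 2*I² (w(I) = (I² + I²) + 3 = 2*I² + 3 = 3 + 2*I²)
T(p) = 2*p
C = -7 (C = -3 + ((3 + 2*(-1)²) - 3*3) = -3 + ((3 + 2*1) - 9) = -3 + ((3 + 2) - 9) = -3 + (5 - 9) = -3 - 4 = -7)
138*((-138 + T(16)) + C) = 138*((-138 + 2*16) - 7) = 138*((-138 + 32) - 7) = 138*(-106 - 7) = 138*(-113) = -15594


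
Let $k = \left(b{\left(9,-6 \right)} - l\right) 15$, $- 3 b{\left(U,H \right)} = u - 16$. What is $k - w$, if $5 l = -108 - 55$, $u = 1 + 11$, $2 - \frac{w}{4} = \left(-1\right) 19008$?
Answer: $-75531$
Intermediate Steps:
$w = 76040$ ($w = 8 - 4 \left(\left(-1\right) 19008\right) = 8 - -76032 = 8 + 76032 = 76040$)
$u = 12$
$b{\left(U,H \right)} = \frac{4}{3}$ ($b{\left(U,H \right)} = - \frac{12 - 16}{3} = \left(- \frac{1}{3}\right) \left(-4\right) = \frac{4}{3}$)
$l = - \frac{163}{5}$ ($l = \frac{-108 - 55}{5} = \frac{1}{5} \left(-163\right) = - \frac{163}{5} \approx -32.6$)
$k = 509$ ($k = \left(\frac{4}{3} - - \frac{163}{5}\right) 15 = \left(\frac{4}{3} + \frac{163}{5}\right) 15 = \frac{509}{15} \cdot 15 = 509$)
$k - w = 509 - 76040 = -75531$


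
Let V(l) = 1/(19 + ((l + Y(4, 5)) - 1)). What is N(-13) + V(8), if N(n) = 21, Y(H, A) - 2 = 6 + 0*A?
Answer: 715/34 ≈ 21.029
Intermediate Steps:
Y(H, A) = 8 (Y(H, A) = 2 + (6 + 0*A) = 2 + (6 + 0) = 2 + 6 = 8)
V(l) = 1/(26 + l) (V(l) = 1/(19 + ((l + 8) - 1)) = 1/(19 + ((8 + l) - 1)) = 1/(19 + (7 + l)) = 1/(26 + l))
N(-13) + V(8) = 21 + 1/(26 + 8) = 21 + 1/34 = 715/34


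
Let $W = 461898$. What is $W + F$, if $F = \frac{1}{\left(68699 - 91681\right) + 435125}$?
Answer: $\frac{190368027415}{412143} \approx 4.619 \cdot 10^{5}$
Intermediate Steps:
$F = \frac{1}{412143}$ ($F = \frac{1}{\left(68699 - 91681\right) + 435125} = \frac{1}{-22982 + 435125} = \frac{1}{412143} \approx 2.4263 \cdot 10^{-6}$)
$W + F = 461898 + \frac{1}{412143} = \frac{190368027415}{412143}$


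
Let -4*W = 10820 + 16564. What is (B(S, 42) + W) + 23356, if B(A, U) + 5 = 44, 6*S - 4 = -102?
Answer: 16549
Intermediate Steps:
S = -49/3 (S = ⅔ + (⅙)*(-102) = ⅔ - 17 = -49/3 ≈ -16.333)
B(A, U) = 39 (B(A, U) = -5 + 44 = 39)
W = -6846 (W = -(10820 + 16564)/4 = -¼*27384 = -6846)
(B(S, 42) + W) + 23356 = (39 - 6846) + 23356 = -6807 + 23356 = 16549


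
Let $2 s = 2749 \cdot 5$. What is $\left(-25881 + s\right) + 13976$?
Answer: $- \frac{10065}{2} \approx -5032.5$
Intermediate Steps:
$s = \frac{13745}{2}$ ($s = \frac{2749 \cdot 5}{2} = \frac{1}{2} \cdot 13745 = \frac{13745}{2} \approx 6872.5$)
$\left(-25881 + s\right) + 13976 = \left(-25881 + \frac{13745}{2}\right) + 13976 = - \frac{38017}{2} + 13976 = - \frac{10065}{2}$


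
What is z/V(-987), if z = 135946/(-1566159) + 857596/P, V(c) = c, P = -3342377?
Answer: 1797514477406/5166642800283741 ≈ 0.00034791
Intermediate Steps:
z = -1797514477406/5234693819943 (z = 135946/(-1566159) + 857596/(-3342377) = 135946*(-1/1566159) + 857596*(-1/3342377) = -135946/1566159 - 857596/3342377 = -1797514477406/5234693819943 ≈ -0.34338)
z/V(-987) = -1797514477406/5234693819943/(-987) = -1797514477406/5234693819943*(-1/987) = 1797514477406/5166642800283741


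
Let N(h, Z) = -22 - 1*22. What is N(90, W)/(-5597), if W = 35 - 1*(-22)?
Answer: 44/5597 ≈ 0.0078613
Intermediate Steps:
W = 57 (W = 35 + 22 = 57)
N(h, Z) = -44 (N(h, Z) = -22 - 22 = -44)
N(90, W)/(-5597) = -44/(-5597) = -44*(-1/5597) = 44/5597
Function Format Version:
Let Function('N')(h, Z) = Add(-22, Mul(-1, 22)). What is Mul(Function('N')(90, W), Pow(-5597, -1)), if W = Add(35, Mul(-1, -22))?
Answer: Rational(44, 5597) ≈ 0.0078613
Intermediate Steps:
W = 57 (W = Add(35, 22) = 57)
Function('N')(h, Z) = -44 (Function('N')(h, Z) = Add(-22, -22) = -44)
Mul(Function('N')(90, W), Pow(-5597, -1)) = Mul(-44, Pow(-5597, -1)) = Mul(-44, Rational(-1, 5597)) = Rational(44, 5597)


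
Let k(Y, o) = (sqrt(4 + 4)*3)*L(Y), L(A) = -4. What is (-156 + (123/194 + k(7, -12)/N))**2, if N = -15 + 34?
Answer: 328004593713/13586596 + 723384*sqrt(2)/1843 ≈ 24697.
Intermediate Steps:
N = 19
k(Y, o) = -24*sqrt(2) (k(Y, o) = (sqrt(4 + 4)*3)*(-4) = (sqrt(8)*3)*(-4) = ((2*sqrt(2))*3)*(-4) = (6*sqrt(2))*(-4) = -24*sqrt(2))
(-156 + (123/194 + k(7, -12)/N))**2 = (-156 + (123/194 - 24*sqrt(2)/19))**2 = (-30141/194 - 24*sqrt(2)/19)**2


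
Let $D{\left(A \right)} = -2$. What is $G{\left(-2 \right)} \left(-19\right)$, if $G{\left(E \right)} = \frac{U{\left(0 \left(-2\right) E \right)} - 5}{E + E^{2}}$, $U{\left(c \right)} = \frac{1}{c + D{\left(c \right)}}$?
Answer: $\frac{209}{4} \approx 52.25$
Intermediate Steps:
$U{\left(c \right)} = \frac{1}{-2 + c}$ ($U{\left(c \right)} = \frac{1}{c - 2} = \frac{1}{-2 + c}$)
$G{\left(E \right)} = - \frac{11}{2 \left(E + E^{2}\right)}$ ($G{\left(E \right)} = \frac{\frac{1}{-2 + 0 \left(-2\right) E} - 5}{E + E^{2}} = \frac{\frac{1}{-2 + 0 E} - 5}{E + E^{2}} = \frac{\frac{1}{-2 + 0} - 5}{E + E^{2}} = \frac{\frac{1}{-2} - 5}{E + E^{2}} = \frac{- \frac{1}{2} - 5}{E + E^{2}} = - \frac{11}{2 \left(E + E^{2}\right)}$)
$G{\left(-2 \right)} \left(-19\right) = - \frac{11}{2 \left(-2\right) \left(1 - 2\right)} \left(-19\right) = \left(- \frac{11}{2}\right) \left(- \frac{1}{2}\right) \frac{1}{-1} \left(-19\right) = \left(- \frac{11}{2}\right) \left(- \frac{1}{2}\right) \left(-1\right) \left(-19\right) = \left(- \frac{11}{4}\right) \left(-19\right) = \frac{209}{4}$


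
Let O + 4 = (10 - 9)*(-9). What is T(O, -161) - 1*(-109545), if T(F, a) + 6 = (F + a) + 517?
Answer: 109882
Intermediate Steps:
O = -13 (O = -4 + (10 - 9)*(-9) = -4 + 1*(-9) = -4 - 9 = -13)
T(F, a) = 511 + F + a (T(F, a) = -6 + ((F + a) + 517) = -6 + (517 + F + a) = 511 + F + a)
T(O, -161) - 1*(-109545) = (511 - 13 - 161) - 1*(-109545) = 337 + 109545 = 109882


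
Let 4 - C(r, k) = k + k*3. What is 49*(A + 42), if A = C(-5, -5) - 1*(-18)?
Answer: 4116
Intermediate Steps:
C(r, k) = 4 - 4*k (C(r, k) = 4 - (k + k*3) = 4 - (k + 3*k) = 4 - 4*k)
A = 42 (A = (4 - 4*(-5)) - 1*(-18) = (4 + 20) + 18 = 24 + 18 = 42)
49*(A + 42) = 49*(42 + 42) = 49*84 = 4116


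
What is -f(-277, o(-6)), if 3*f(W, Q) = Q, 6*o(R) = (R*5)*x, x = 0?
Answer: 0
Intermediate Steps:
o(R) = 0 (o(R) = ((R*5)*0)/6 = ((5*R)*0)/6 = (⅙)*0 = 0)
f(W, Q) = Q/3
-f(-277, o(-6)) = -0/3 = -1*0 = 0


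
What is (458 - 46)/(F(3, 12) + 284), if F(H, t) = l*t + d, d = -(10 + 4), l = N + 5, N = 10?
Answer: 206/225 ≈ 0.91556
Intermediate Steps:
l = 15 (l = 10 + 5 = 15)
d = -14 (d = -1*14 = -14)
F(H, t) = -14 + 15*t (F(H, t) = 15*t - 14 = -14 + 15*t)
(458 - 46)/(F(3, 12) + 284) = (458 - 46)/((-14 + 15*12) + 284) = 412/((-14 + 180) + 284) = 412/(166 + 284) = 412/450 = 412*(1/450) = 206/225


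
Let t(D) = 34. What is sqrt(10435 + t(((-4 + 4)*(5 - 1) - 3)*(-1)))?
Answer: 19*sqrt(29) ≈ 102.32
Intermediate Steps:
sqrt(10435 + t(((-4 + 4)*(5 - 1) - 3)*(-1))) = sqrt(10435 + 34) = sqrt(10469) = 19*sqrt(29)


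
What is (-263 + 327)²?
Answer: 4096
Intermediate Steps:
(-263 + 327)² = 64² = 4096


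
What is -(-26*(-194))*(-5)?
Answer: 25220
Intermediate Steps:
-(-26*(-194))*(-5) = -5044*(-5) = -1*(-25220) = 25220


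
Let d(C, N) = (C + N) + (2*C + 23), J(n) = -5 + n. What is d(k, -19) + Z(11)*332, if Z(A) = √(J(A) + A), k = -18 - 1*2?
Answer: -56 + 332*√17 ≈ 1312.9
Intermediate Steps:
k = -20 (k = -18 - 2 = -20)
Z(A) = √(-5 + 2*A) (Z(A) = √((-5 + A) + A) = √(-5 + 2*A))
d(C, N) = 23 + N + 3*C (d(C, N) = (C + N) + (23 + 2*C) = 23 + N + 3*C)
d(k, -19) + Z(11)*332 = (23 - 19 + 3*(-20)) + √(-5 + 2*11)*332 = (23 - 19 - 60) + √(-5 + 22)*332 = -56 + √17*332 = -56 + 332*√17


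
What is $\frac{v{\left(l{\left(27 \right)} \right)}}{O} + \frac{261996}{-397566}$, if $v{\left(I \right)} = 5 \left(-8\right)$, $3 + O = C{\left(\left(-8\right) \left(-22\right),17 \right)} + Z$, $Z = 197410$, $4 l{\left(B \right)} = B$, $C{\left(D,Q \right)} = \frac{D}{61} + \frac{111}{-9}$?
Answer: $- \frac{197233098169}{299199491409} \approx -0.6592$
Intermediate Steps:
$C{\left(D,Q \right)} = - \frac{37}{3} + \frac{D}{61}$ ($C{\left(D,Q \right)} = D \frac{1}{61} + 111 \left(- \frac{1}{9}\right) = \frac{D}{61} - \frac{37}{3} = - \frac{37}{3} + \frac{D}{61}$)
$l{\left(B \right)} = \frac{B}{4}$
$O = \frac{36123752}{183}$ ($O = -3 + \left(\left(- \frac{37}{3} + \frac{\left(-8\right) \left(-22\right)}{61}\right) + 197410\right) = -3 + \left(\left(- \frac{37}{3} + \frac{1}{61} \cdot 176\right) + 197410\right) = -3 + \left(\left(- \frac{37}{3} + \frac{176}{61}\right) + 197410\right) = -3 + \left(- \frac{1729}{183} + 197410\right) = -3 + \frac{36124301}{183} = \frac{36123752}{183} \approx 1.974 \cdot 10^{5}$)
$v{\left(I \right)} = -40$
$\frac{v{\left(l{\left(27 \right)} \right)}}{O} + \frac{261996}{-397566} = - \frac{40}{\frac{36123752}{183}} + \frac{261996}{-397566} = \left(-40\right) \frac{183}{36123752} + 261996 \left(- \frac{1}{397566}\right) = - \frac{915}{4515469} - \frac{43666}{66261} = - \frac{197233098169}{299199491409}$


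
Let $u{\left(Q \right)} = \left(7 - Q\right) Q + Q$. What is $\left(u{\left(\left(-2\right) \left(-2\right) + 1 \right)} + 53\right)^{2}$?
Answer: $4624$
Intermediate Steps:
$u{\left(Q \right)} = Q + Q \left(7 - Q\right)$ ($u{\left(Q \right)} = Q \left(7 - Q\right) + Q = Q + Q \left(7 - Q\right)$)
$\left(u{\left(\left(-2\right) \left(-2\right) + 1 \right)} + 53\right)^{2} = \left(\left(\left(-2\right) \left(-2\right) + 1\right) \left(8 - \left(\left(-2\right) \left(-2\right) + 1\right)\right) + 53\right)^{2} = \left(\left(4 + 1\right) \left(8 - \left(4 + 1\right)\right) + 53\right)^{2} = \left(5 \left(8 - 5\right) + 53\right)^{2} = \left(5 \cdot 3 + 53\right)^{2} = \left(15 + 53\right)^{2} = 68^{2} = 4624$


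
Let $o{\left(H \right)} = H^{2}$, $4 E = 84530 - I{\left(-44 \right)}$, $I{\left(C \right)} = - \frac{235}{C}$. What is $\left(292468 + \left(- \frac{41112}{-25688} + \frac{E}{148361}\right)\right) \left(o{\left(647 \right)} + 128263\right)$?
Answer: $\frac{1676290831229500669753}{10480517762} \approx 1.5994 \cdot 10^{11}$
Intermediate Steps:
$E = \frac{3719085}{176}$ ($E = \frac{84530 - - \frac{235}{-44}}{4} = \frac{84530 - \left(-235\right) \left(- \frac{1}{44}\right)}{4} = \frac{84530 - \frac{235}{44}}{4} = \frac{1}{4} \cdot \frac{3719085}{44} = \frac{3719085}{176} \approx 21131.0$)
$\left(292468 + \left(- \frac{41112}{-25688} + \frac{E}{148361}\right)\right) \left(o{\left(647 \right)} + 128263\right) = \left(292468 + \left(- \frac{41112}{-25688} + \frac{3719085}{176 \cdot 148361}\right)\right) \left(647^{2} + 128263\right) = \left(292468 + \left(\left(-41112\right) \left(- \frac{1}{25688}\right) + \frac{3719085}{176} \cdot \frac{1}{148361}\right)\right) \left(418609 + 128263\right) = \left(292468 + \left(\frac{5139}{3211} + \frac{3719085}{26111536}\right)\right) 546872 = \left(292468 + \frac{146129165439}{83844142096}\right) 546872 = \frac{24521874679698367}{83844142096} \cdot 546872 = \frac{1676290831229500669753}{10480517762}$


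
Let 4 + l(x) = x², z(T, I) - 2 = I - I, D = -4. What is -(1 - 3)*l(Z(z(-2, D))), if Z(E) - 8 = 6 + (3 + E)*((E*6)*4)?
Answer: 129024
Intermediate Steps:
z(T, I) = 2 (z(T, I) = 2 + (I - I) = 2 + 0 = 2)
Z(E) = 14 + 24*E*(3 + E) (Z(E) = 8 + (6 + (3 + E)*((E*6)*4)) = 8 + (6 + (3 + E)*((6*E)*4)) = 8 + (6 + (3 + E)*(24*E)) = 8 + (6 + 24*E*(3 + E)) = 14 + 24*E*(3 + E))
l(x) = -4 + x²
-(1 - 3)*l(Z(z(-2, D))) = -(1 - 3)*(-4 + (14 + 24*2² + 72*2)²) = -(-2)*(-4 + (14 + 24*4 + 144)²) = -(-2)*(-4 + (14 + 96 + 144)²) = -(-2)*(-4 + 254²) = -(-2)*(-4 + 64516) = -(-2)*64512 = -1*(-129024) = 129024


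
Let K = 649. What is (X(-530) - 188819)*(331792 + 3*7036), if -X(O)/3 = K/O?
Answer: -3531545220670/53 ≈ -6.6633e+10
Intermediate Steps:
X(O) = -1947/O
(X(-530) - 188819)*(331792 + 3*7036) = (-1947/(-530) - 188819)*(331792 + 3*7036) = (-1947*(-1/530) - 188819)*(331792 + 21108) = (1947/530 - 188819)*352900 = -100072123/530*352900 = -3531545220670/53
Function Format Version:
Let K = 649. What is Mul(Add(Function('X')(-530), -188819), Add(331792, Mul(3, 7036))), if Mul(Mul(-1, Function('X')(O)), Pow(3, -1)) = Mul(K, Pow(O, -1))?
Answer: Rational(-3531545220670, 53) ≈ -6.6633e+10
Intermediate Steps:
Function('X')(O) = Mul(-1947, Pow(O, -1)) (Function('X')(O) = Mul(-3, Mul(649, Pow(O, -1))) = Mul(-1947, Pow(O, -1)))
Mul(Add(Function('X')(-530), -188819), Add(331792, Mul(3, 7036))) = Mul(Add(Mul(-1947, Pow(-530, -1)), -188819), Add(331792, Mul(3, 7036))) = Mul(Add(Mul(-1947, Rational(-1, 530)), -188819), Add(331792, 21108)) = Mul(Add(Rational(1947, 530), -188819), 352900) = Mul(Rational(-100072123, 530), 352900) = Rational(-3531545220670, 53)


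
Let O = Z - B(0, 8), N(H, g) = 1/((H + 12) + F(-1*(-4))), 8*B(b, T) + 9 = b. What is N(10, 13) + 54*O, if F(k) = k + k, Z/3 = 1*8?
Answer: 81407/60 ≈ 1356.8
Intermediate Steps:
B(b, T) = -9/8 + b/8
Z = 24 (Z = 3*(1*8) = 3*8 = 24)
F(k) = 2*k
N(H, g) = 1/(20 + H) (N(H, g) = 1/((H + 12) + 2*(-1*(-4))) = 1/((12 + H) + 2*4) = 1/((12 + H) + 8) = 1/(20 + H))
O = 201/8 (O = 24 - (-9/8 + (⅛)*0) = 24 - (-9/8 + 0) = 24 - 1*(-9/8) = 24 + 9/8 = 201/8 ≈ 25.125)
N(10, 13) + 54*O = 1/(20 + 10) + 54*(201/8) = 1/30 + 5427/4 = 81407/60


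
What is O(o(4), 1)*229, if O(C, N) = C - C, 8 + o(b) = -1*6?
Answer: 0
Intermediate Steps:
o(b) = -14 (o(b) = -8 - 1*6 = -8 - 6 = -14)
O(C, N) = 0
O(o(4), 1)*229 = 0*229 = 0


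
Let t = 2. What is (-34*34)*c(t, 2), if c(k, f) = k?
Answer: -2312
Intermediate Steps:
(-34*34)*c(t, 2) = -34*34*2 = -1156*2 = -2312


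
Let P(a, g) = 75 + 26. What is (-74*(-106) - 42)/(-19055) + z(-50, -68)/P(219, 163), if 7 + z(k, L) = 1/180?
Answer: -33166121/69283980 ≈ -0.47870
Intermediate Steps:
z(k, L) = -1259/180 (z(k, L) = -7 + 1/180 = -1259/180)
P(a, g) = 101
(-74*(-106) - 42)/(-19055) + z(-50, -68)/P(219, 163) = (-74*(-106) - 42)/(-19055) - 1259/180/101 = (7844 - 42)*(-1/19055) - 1259/180*1/101 = 7802*(-1/19055) - 1259/18180 = -7802/19055 - 1259/18180 = -33166121/69283980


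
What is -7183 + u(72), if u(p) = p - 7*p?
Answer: -7615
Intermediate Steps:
u(p) = -6*p
-7183 + u(72) = -7183 - 6*72 = -7183 - 432 = -7615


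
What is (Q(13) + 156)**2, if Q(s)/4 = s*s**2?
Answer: 79995136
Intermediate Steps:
Q(s) = 4*s**3 (Q(s) = 4*(s*s**2) = 4*s**3)
(Q(13) + 156)**2 = (4*13**3 + 156)**2 = (4*2197 + 156)**2 = (8788 + 156)**2 = 8944**2 = 79995136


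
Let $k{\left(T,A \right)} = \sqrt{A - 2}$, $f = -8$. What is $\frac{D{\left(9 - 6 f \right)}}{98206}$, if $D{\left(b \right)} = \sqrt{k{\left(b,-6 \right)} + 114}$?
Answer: $\frac{\sqrt{114 + 2 i \sqrt{2}}}{98206} \approx 0.00010873 + 1.3486 \cdot 10^{-6} i$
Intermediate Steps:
$k{\left(T,A \right)} = \sqrt{-2 + A}$
$D{\left(b \right)} = \sqrt{114 + 2 i \sqrt{2}}$ ($D{\left(b \right)} = \sqrt{\sqrt{-2 - 6} + 114} = \sqrt{\sqrt{-8} + 114} = \sqrt{2 i \sqrt{2} + 114} = \sqrt{114 + 2 i \sqrt{2}}$)
$\frac{D{\left(9 - 6 f \right)}}{98206} = \frac{\sqrt{114 + 2 i \sqrt{2}}}{98206}$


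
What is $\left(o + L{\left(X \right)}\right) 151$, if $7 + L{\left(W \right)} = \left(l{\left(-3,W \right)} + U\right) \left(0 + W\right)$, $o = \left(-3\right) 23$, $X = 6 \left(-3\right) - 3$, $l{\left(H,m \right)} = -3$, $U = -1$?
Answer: $1208$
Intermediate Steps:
$X = -21$ ($X = -18 - 3 = -21$)
$o = -69$
$L{\left(W \right)} = -7 - 4 W$ ($L{\left(W \right)} = -7 + \left(-3 - 1\right) \left(0 + W\right) = -7 - 4 W$)
$\left(o + L{\left(X \right)}\right) 151 = \left(-69 - -77\right) 151 = \left(-69 + \left(-7 + 84\right)\right) 151 = \left(-69 + 77\right) 151 = 8 \cdot 151 = 1208$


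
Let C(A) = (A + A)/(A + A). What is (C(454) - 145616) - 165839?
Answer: -311454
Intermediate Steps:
C(A) = 1 (C(A) = (2*A)/((2*A)) = (2*A)*(1/(2*A)) = 1)
(C(454) - 145616) - 165839 = (1 - 145616) - 165839 = -145615 - 165839 = -311454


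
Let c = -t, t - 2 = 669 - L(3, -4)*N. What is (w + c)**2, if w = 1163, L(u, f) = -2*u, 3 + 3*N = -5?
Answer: 258064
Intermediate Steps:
N = -8/3 (N = -1 + (1/3)*(-5) = -1 - 5/3 = -8/3 ≈ -2.6667)
t = 655 (t = 2 + (669 - -2*3*(-8/3)) = 2 + (669 - (-6*(-8/3))) = 2 + (669 - 16) = 2 + 653 = 655)
c = -655 (c = -1*655 = -655)
(w + c)**2 = (1163 - 655)**2 = 508**2 = 258064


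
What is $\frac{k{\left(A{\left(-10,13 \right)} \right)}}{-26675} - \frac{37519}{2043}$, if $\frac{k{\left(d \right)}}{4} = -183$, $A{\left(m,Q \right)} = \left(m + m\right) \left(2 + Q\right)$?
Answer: $- \frac{999323849}{54497025} \approx -18.337$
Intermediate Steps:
$A{\left(m,Q \right)} = 2 m \left(2 + Q\right)$
$k{\left(d \right)} = -732$ ($k{\left(d \right)} = 4 \left(-183\right) = -732$)
$\frac{k{\left(A{\left(-10,13 \right)} \right)}}{-26675} - \frac{37519}{2043} = - \frac{732}{-26675} - \frac{37519}{2043} = \left(-732\right) \left(- \frac{1}{26675}\right) - \frac{37519}{2043} = \frac{732}{26675} - \frac{37519}{2043} = - \frac{999323849}{54497025}$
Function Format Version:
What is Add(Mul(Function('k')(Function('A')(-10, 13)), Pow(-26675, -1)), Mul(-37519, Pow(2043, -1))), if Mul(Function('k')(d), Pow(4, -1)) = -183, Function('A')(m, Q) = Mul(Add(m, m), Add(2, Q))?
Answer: Rational(-999323849, 54497025) ≈ -18.337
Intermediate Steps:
Function('A')(m, Q) = Mul(2, m, Add(2, Q)) (Function('A')(m, Q) = Mul(Mul(2, m), Add(2, Q)) = Mul(2, m, Add(2, Q)))
Function('k')(d) = -732 (Function('k')(d) = Mul(4, -183) = -732)
Add(Mul(Function('k')(Function('A')(-10, 13)), Pow(-26675, -1)), Mul(-37519, Pow(2043, -1))) = Add(Mul(-732, Pow(-26675, -1)), Mul(-37519, Pow(2043, -1))) = Add(Mul(-732, Rational(-1, 26675)), Mul(-37519, Rational(1, 2043))) = Add(Rational(732, 26675), Rational(-37519, 2043)) = Rational(-999323849, 54497025)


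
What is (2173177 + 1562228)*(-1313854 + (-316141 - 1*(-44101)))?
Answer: -5923956377070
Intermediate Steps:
(2173177 + 1562228)*(-1313854 + (-316141 - 1*(-44101))) = 3735405*(-1313854 + (-316141 + 44101)) = 3735405*(-1313854 - 272040) = 3735405*(-1585894) = -5923956377070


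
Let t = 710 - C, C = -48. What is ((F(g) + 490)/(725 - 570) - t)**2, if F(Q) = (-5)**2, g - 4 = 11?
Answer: 547326025/961 ≈ 5.6954e+5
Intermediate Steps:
g = 15 (g = 4 + 11 = 15)
F(Q) = 25
t = 758 (t = 710 - 1*(-48) = 710 + 48 = 758)
((F(g) + 490)/(725 - 570) - t)**2 = ((25 + 490)/(725 - 570) - 1*758)**2 = (515/155 - 758)**2 = (515*(1/155) - 758)**2 = (103/31 - 758)**2 = (-23395/31)**2 = 547326025/961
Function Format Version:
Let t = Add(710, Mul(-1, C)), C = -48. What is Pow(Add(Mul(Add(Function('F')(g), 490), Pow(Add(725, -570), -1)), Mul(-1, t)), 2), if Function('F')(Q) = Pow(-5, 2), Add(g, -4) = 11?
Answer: Rational(547326025, 961) ≈ 5.6954e+5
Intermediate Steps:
g = 15 (g = Add(4, 11) = 15)
Function('F')(Q) = 25
t = 758 (t = Add(710, Mul(-1, -48)) = Add(710, 48) = 758)
Pow(Add(Mul(Add(Function('F')(g), 490), Pow(Add(725, -570), -1)), Mul(-1, t)), 2) = Pow(Add(Mul(Add(25, 490), Pow(Add(725, -570), -1)), Mul(-1, 758)), 2) = Pow(Add(Mul(515, Pow(155, -1)), -758), 2) = Pow(Add(Mul(515, Rational(1, 155)), -758), 2) = Pow(Add(Rational(103, 31), -758), 2) = Pow(Rational(-23395, 31), 2) = Rational(547326025, 961)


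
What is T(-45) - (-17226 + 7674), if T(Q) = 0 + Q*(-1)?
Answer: 9597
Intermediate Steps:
T(Q) = -Q (T(Q) = 0 - Q = -Q)
T(-45) - (-17226 + 7674) = -1*(-45) - (-17226 + 7674) = 45 - 1*(-9552) = 45 + 9552 = 9597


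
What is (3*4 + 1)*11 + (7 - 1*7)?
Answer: 143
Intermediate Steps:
(3*4 + 1)*11 + (7 - 1*7) = (12 + 1)*11 + (7 - 7) = 13*11 + 0 = 143 + 0 = 143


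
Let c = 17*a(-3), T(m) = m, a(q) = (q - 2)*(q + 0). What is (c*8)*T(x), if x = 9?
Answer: 18360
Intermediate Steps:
a(q) = q*(-2 + q) (a(q) = (-2 + q)*q = q*(-2 + q))
c = 255 (c = 17*(-3*(-2 - 3)) = 17*(-3*(-5)) = 17*15 = 255)
(c*8)*T(x) = (255*8)*9 = 2040*9 = 18360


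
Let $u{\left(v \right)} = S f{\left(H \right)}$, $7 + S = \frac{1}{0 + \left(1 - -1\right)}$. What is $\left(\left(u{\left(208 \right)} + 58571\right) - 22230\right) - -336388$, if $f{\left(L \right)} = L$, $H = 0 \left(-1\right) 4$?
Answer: $372729$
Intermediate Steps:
$H = 0$ ($H = 0 \cdot 4 = 0$)
$S = - \frac{13}{2}$ ($S = -7 + \frac{1}{0 + \left(1 - -1\right)} = -7 + \frac{1}{0 + \left(1 + 1\right)} = -7 + \frac{1}{0 + 2} = -7 + \frac{1}{2} = - \frac{13}{2} \approx -6.5$)
$u{\left(v \right)} = 0$ ($u{\left(v \right)} = \left(- \frac{13}{2}\right) 0 = 0$)
$\left(\left(u{\left(208 \right)} + 58571\right) - 22230\right) - -336388 = \left(\left(0 + 58571\right) - 22230\right) - -336388 = \left(58571 - 22230\right) + 336388 = 36341 + 336388 = 372729$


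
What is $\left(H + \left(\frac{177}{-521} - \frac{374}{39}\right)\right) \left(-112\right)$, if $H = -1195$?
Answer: $\frac{2742091744}{20319} \approx 1.3495 \cdot 10^{5}$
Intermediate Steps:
$\left(H + \left(\frac{177}{-521} - \frac{374}{39}\right)\right) \left(-112\right) = \left(-1195 + \left(\frac{177}{-521} - \frac{374}{39}\right)\right) \left(-112\right) = \left(-1195 + \left(177 \left(- \frac{1}{521}\right) - \frac{374}{39}\right)\right) \left(-112\right) = \left(-1195 - \frac{201757}{20319}\right) \left(-112\right) = \left(- \frac{24482962}{20319}\right) \left(-112\right) = \frac{2742091744}{20319}$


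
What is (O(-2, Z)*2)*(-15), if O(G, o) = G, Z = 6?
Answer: 60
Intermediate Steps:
(O(-2, Z)*2)*(-15) = -2*2*(-15) = -4*(-15) = 60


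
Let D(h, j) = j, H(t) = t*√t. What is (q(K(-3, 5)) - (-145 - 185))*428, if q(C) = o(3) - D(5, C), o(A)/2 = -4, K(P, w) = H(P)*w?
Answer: 137816 + 6420*I*√3 ≈ 1.3782e+5 + 11120.0*I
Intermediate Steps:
H(t) = t^(3/2)
K(P, w) = w*P^(3/2) (K(P, w) = P^(3/2)*w = w*P^(3/2))
o(A) = -8 (o(A) = 2*(-4) = -8)
q(C) = -8 - C
(q(K(-3, 5)) - (-145 - 185))*428 = ((-8 - 5*(-3)^(3/2)) - (-145 - 185))*428 = ((-8 - 5*(-3*I*√3)) - 1*(-330))*428 = ((-8 - (-15)*I*√3) + 330)*428 = ((-8 + 15*I*√3) + 330)*428 = (322 + 15*I*√3)*428 = 137816 + 6420*I*√3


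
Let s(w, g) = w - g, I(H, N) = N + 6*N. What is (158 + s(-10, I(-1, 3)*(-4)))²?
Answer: 53824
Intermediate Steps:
I(H, N) = 7*N
(158 + s(-10, I(-1, 3)*(-4)))² = (158 + (-10 - 7*3*(-4)))² = (158 + (-10 - 21*(-4)))² = (158 + (-10 - 1*(-84)))² = (158 + (-10 + 84))² = (158 + 74)² = 232² = 53824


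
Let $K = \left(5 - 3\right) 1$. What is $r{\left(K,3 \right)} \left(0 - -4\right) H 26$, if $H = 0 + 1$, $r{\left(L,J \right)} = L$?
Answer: $208$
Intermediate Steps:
$K = 2$ ($K = 2 \cdot 1 = 2$)
$H = 1$
$r{\left(K,3 \right)} \left(0 - -4\right) H 26 = 2 \left(0 - -4\right) 1 \cdot 26 = 2 \left(0 + \left(-1 + 5\right)\right) 1 \cdot 26 = 2 \left(0 + 4\right) 1 \cdot 26 = 2 \cdot 4 \cdot 1 \cdot 26 = 2 \cdot 4 \cdot 26 = 8 \cdot 26 = 208$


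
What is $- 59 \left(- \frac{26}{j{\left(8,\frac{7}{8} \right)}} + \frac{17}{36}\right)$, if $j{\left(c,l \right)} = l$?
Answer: $\frac{434771}{252} \approx 1725.3$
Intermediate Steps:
$- 59 \left(- \frac{26}{j{\left(8,\frac{7}{8} \right)}} + \frac{17}{36}\right) = - 59 \left(- \frac{26}{7 \cdot \frac{1}{8}} + \frac{17}{36}\right) = - 59 \left(- \frac{26}{7 \cdot \frac{1}{8}} + 17 \cdot \frac{1}{36}\right) = - 59 \left(- \frac{26}{\frac{7}{8}} + \frac{17}{36}\right) = - 59 \left(\left(-26\right) \frac{8}{7} + \frac{17}{36}\right) = - 59 \left(- \frac{208}{7} + \frac{17}{36}\right) = \left(-59\right) \left(- \frac{7369}{252}\right) = \frac{434771}{252}$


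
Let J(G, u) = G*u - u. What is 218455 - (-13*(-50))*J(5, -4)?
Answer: 228855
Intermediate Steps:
J(G, u) = -u + G*u
218455 - (-13*(-50))*J(5, -4) = 218455 - (-13*(-50))*(-4*(-1 + 5)) = 218455 - 650*(-4*4) = 218455 - 650*(-16) = 218455 - 1*(-10400) = 218455 + 10400 = 228855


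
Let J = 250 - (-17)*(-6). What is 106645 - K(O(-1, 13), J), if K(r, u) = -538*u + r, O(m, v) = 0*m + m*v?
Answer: 186282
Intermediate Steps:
O(m, v) = m*v (O(m, v) = 0 + m*v = m*v)
J = 148 (J = 250 - 1*102 = 250 - 102 = 148)
K(r, u) = r - 538*u
106645 - K(O(-1, 13), J) = 106645 - (-1*13 - 538*148) = 106645 - (-13 - 79624) = 106645 - 1*(-79637) = 106645 + 79637 = 186282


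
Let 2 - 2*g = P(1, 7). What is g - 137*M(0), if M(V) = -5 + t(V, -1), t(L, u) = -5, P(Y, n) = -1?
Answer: 2743/2 ≈ 1371.5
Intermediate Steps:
g = 3/2 (g = 1 - ½*(-1) = 1 + ½ = 3/2 ≈ 1.5000)
M(V) = -10 (M(V) = -5 - 5 = -10)
g - 137*M(0) = 3/2 - 137*(-10) = 3/2 + 1370 = 2743/2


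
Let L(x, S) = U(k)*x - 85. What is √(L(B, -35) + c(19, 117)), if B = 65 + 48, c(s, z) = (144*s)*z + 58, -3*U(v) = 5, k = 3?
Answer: √2879070/3 ≈ 565.59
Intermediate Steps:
U(v) = -5/3 (U(v) = -⅓*5 = -5/3)
c(s, z) = 58 + 144*s*z (c(s, z) = 144*s*z + 58 = 58 + 144*s*z)
B = 113
L(x, S) = -85 - 5*x/3 (L(x, S) = -5*x/3 - 85 = -85 - 5*x/3)
√(L(B, -35) + c(19, 117)) = √((-85 - 5/3*113) + (58 + 144*19*117)) = √((-85 - 565/3) + (58 + 320112)) = √(-820/3 + 320170) = √(959690/3) = √2879070/3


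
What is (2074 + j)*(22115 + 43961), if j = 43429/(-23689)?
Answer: 3243509416332/23689 ≈ 1.3692e+8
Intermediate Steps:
j = -43429/23689 (j = 43429*(-1/23689) = -43429/23689 ≈ -1.8333)
(2074 + j)*(22115 + 43961) = (2074 - 43429/23689)*(22115 + 43961) = (49087557/23689)*66076 = 3243509416332/23689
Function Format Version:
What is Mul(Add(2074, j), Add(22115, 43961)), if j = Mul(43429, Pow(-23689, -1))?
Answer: Rational(3243509416332, 23689) ≈ 1.3692e+8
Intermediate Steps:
j = Rational(-43429, 23689) (j = Mul(43429, Rational(-1, 23689)) = Rational(-43429, 23689) ≈ -1.8333)
Mul(Add(2074, j), Add(22115, 43961)) = Mul(Add(2074, Rational(-43429, 23689)), Add(22115, 43961)) = Mul(Rational(49087557, 23689), 66076) = Rational(3243509416332, 23689)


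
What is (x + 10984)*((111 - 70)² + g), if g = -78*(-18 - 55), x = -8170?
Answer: 20753250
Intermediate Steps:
g = 5694 (g = -78*(-73) = 5694)
(x + 10984)*((111 - 70)² + g) = (-8170 + 10984)*((111 - 70)² + 5694) = 2814*(41² + 5694) = 2814*(1681 + 5694) = 2814*7375 = 20753250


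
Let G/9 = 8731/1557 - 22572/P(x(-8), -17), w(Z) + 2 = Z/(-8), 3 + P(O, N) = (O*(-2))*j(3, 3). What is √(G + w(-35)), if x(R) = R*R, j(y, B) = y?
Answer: √511571891734/29756 ≈ 24.037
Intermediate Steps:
x(R) = R²
P(O, N) = -3 - 6*O (P(O, N) = -3 + (O*(-2))*3 = -3 - 2*O*3 = -3 - 6*O)
w(Z) = -2 - Z/8 (w(Z) = -2 + Z/(-8) = -2 + Z*(-⅛) = -2 - Z/8)
G = 4280389/7439 (G = 9*(8731/1557 - 22572/(-3 - 6*(-8)²)) = 9*(8731*(1/1557) - 22572/(-3 - 6*64)) = 9*(8731/1557 - 22572/(-3 - 384)) = 9*(8731/1557 - 22572/(-387)) = 9*(8731/1557 - 22572*(-1/387)) = 9*(8731/1557 + 2508/43) = 9*(4280389/66951) = 4280389/7439 ≈ 575.40)
√(G + w(-35)) = √(4280389/7439 + (-2 - ⅛*(-35))) = √(4280389/7439 + (-2 + 35/8)) = √(4280389/7439 + 19/8) = √(34384453/59512) = √511571891734/29756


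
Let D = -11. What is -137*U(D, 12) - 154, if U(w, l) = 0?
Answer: -154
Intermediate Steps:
-137*U(D, 12) - 154 = -137*0 - 154 = 0 - 154 = -154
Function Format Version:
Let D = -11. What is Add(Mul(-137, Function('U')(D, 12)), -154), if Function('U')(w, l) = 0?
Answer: -154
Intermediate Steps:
Add(Mul(-137, Function('U')(D, 12)), -154) = Add(Mul(-137, 0), -154) = Add(0, -154) = -154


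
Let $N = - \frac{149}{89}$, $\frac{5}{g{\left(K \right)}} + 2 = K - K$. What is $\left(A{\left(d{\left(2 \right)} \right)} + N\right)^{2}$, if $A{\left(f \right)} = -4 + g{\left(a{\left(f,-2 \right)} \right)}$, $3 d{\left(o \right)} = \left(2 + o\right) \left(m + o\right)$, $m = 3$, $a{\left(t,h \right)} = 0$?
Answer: $\frac{2117025}{31684} \approx 66.817$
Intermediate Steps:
$g{\left(K \right)} = - \frac{5}{2}$ ($g{\left(K \right)} = \frac{5}{-2 + \left(K - K\right)} = \frac{5}{-2 + 0} = \frac{5}{-2} = 5 \left(- \frac{1}{2}\right) = - \frac{5}{2}$)
$d{\left(o \right)} = \frac{\left(2 + o\right) \left(3 + o\right)}{3}$
$N = - \frac{149}{89}$ ($N = \left(-149\right) \frac{1}{89} = - \frac{149}{89} \approx -1.6742$)
$A{\left(f \right)} = - \frac{13}{2}$ ($A{\left(f \right)} = -4 - \frac{5}{2} = - \frac{13}{2}$)
$\left(A{\left(d{\left(2 \right)} \right)} + N\right)^{2} = \left(- \frac{13}{2} - \frac{149}{89}\right)^{2} = \left(- \frac{1455}{178}\right)^{2} = \frac{2117025}{31684}$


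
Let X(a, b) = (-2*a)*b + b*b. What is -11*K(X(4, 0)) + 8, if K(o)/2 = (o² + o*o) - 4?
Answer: 96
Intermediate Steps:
X(a, b) = b² - 2*a*b (X(a, b) = -2*a*b + b² = b² - 2*a*b)
K(o) = -8 + 4*o² (K(o) = 2*((o² + o*o) - 4) = 2*((o² + o²) - 4) = 2*(2*o² - 4) = 2*(-4 + 2*o²) = -8 + 4*o²)
-11*K(X(4, 0)) + 8 = -11*(-8 + 4*(0*(0 - 2*4))²) + 8 = -11*(-8 + 4*(0*(0 - 8))²) + 8 = -11*(-8 + 4*(0*(-8))²) + 8 = -11*(-8 + 4*0²) + 8 = -11*(-8 + 4*0) + 8 = -11*(-8 + 0) + 8 = -11*(-8) + 8 = 88 + 8 = 96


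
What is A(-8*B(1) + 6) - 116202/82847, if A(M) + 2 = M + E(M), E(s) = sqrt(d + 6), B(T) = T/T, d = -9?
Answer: -447590/82847 + I*sqrt(3) ≈ -5.4026 + 1.732*I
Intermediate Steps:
B(T) = 1
E(s) = I*sqrt(3) (E(s) = sqrt(-9 + 6) = sqrt(-3) = I*sqrt(3))
A(M) = -2 + M + I*sqrt(3) (A(M) = -2 + (M + I*sqrt(3)) = -2 + M + I*sqrt(3))
A(-8*B(1) + 6) - 116202/82847 = (-2 + (-8*1 + 6) + I*sqrt(3)) - 116202/82847 = (-2 + (-8 + 6) + I*sqrt(3)) - 116202*1/82847 = (-2 - 2 + I*sqrt(3)) - 116202/82847 = (-4 + I*sqrt(3)) - 116202/82847 = -447590/82847 + I*sqrt(3)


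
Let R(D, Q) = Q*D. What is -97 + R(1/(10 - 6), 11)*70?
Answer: 191/2 ≈ 95.500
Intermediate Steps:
R(D, Q) = D*Q
-97 + R(1/(10 - 6), 11)*70 = -97 + (11/(10 - 6))*70 = -97 + (11/4)*70 = -97 + 385/2 = 191/2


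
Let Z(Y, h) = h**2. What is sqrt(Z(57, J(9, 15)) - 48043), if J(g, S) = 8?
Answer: 3*I*sqrt(5331) ≈ 219.04*I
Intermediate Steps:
sqrt(Z(57, J(9, 15)) - 48043) = sqrt(8**2 - 48043) = sqrt(64 - 48043) = sqrt(-47979) = 3*I*sqrt(5331)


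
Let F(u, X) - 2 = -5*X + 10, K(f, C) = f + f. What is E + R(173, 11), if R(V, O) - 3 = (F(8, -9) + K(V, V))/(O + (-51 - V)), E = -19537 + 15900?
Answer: -774445/213 ≈ -3635.9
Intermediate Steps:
K(f, C) = 2*f
F(u, X) = 12 - 5*X (F(u, X) = 2 + (-5*X + 10) = 2 + (10 - 5*X) = 12 - 5*X)
E = -3637
R(V, O) = 3 + (57 + 2*V)/(-51 + O - V) (R(V, O) = 3 + ((12 - 5*(-9)) + 2*V)/(O + (-51 - V)) = 3 + ((12 + 45) + 2*V)/(-51 + O - V) = 3 + (57 + 2*V)/(-51 + O - V))
E + R(173, 11) = -3637 + (96 + 173 - 3*11)/(51 + 173 - 1*11) = -3637 + (96 + 173 - 33)/(51 + 173 - 11) = -3637 + 236/213 = -774445/213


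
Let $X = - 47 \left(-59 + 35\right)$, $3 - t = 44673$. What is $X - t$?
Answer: $45798$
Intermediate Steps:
$t = -44670$ ($t = 3 - 44673 = -44670$)
$X = 1128$ ($X = \left(-47\right) \left(-24\right) = 1128$)
$X - t = 1128 - -44670 = 1128 + 44670 = 45798$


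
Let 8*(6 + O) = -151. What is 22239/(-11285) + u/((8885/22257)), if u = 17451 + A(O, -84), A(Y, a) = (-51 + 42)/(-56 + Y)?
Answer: 113432099599548/2594915783 ≈ 43713.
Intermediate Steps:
O = -199/8 (O = -6 + (⅛)*(-151) = -6 - 151/8 = -199/8 ≈ -24.875)
A(Y, a) = -9/(-56 + Y)
u = 11290869/647 (u = 17451 - 9/(-56 - 199/8) = 17451 - 9/(-647/8) = 17451 - 9*(-8/647) = 17451 + 72/647 = 11290869/647 ≈ 17451.)
22239/(-11285) + u/((8885/22257)) = 22239/(-11285) + 11290869/(647*((8885/22257))) = 22239*(-1/11285) + 11290869/(647*((8885*(1/22257)))) = -22239/11285 + 11290869/(647*(8885/22257)) = -22239/11285 + (11290869/647)*(22257/8885) = -22239/11285 + 251300871333/5748595 = 113432099599548/2594915783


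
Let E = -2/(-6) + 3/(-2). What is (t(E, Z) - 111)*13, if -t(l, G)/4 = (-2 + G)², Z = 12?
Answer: -6643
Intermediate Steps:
E = -7/6 (E = -2*(-⅙) + 3*(-½) = ⅓ - 3/2 = -7/6 ≈ -1.1667)
t(l, G) = -4*(-2 + G)²
(t(E, Z) - 111)*13 = (-4*(-2 + 12)² - 111)*13 = (-4*10² - 111)*13 = (-4*100 - 111)*13 = (-400 - 111)*13 = -511*13 = -6643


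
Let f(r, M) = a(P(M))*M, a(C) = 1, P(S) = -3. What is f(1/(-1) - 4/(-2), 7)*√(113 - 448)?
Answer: 7*I*√335 ≈ 128.12*I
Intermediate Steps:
f(r, M) = M (f(r, M) = 1*M = M)
f(1/(-1) - 4/(-2), 7)*√(113 - 448) = 7*√(113 - 448) = 7*√(-335) = 7*(I*√335) = 7*I*√335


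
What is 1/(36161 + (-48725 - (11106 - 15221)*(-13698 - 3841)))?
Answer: -1/72185549 ≈ -1.3853e-8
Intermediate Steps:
1/(36161 + (-48725 - (11106 - 15221)*(-13698 - 3841))) = 1/(36161 + (-48725 - (-4115)*(-17539))) = 1/(36161 + (-48725 - 1*72172985)) = 1/(36161 + (-48725 - 72172985)) = 1/(36161 - 72221710) = 1/(-72185549) = -1/72185549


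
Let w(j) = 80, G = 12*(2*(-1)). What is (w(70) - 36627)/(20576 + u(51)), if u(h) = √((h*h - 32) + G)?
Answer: -751991072/423369231 + 36547*√2545/423369231 ≈ -1.7719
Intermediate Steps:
G = -24 (G = 12*(-2) = -24)
u(h) = √(-56 + h²) (u(h) = √((h*h - 32) - 24) = √((h² - 32) - 24) = √((-32 + h²) - 24) = √(-56 + h²))
(w(70) - 36627)/(20576 + u(51)) = (80 - 36627)/(20576 + √(-56 + 51²)) = -36547/(20576 + √(-56 + 2601)) = -36547/(20576 + √2545)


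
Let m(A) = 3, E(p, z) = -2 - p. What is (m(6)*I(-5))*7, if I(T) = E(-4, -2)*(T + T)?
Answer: -420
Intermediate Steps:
I(T) = 4*T (I(T) = (-2 - 1*(-4))*(T + T) = (-2 + 4)*(2*T) = 2*(2*T) = 4*T)
(m(6)*I(-5))*7 = (3*(4*(-5)))*7 = (3*(-20))*7 = -60*7 = -420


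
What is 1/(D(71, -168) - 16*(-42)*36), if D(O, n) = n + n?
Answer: 1/23856 ≈ 4.1918e-5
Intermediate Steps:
D(O, n) = 2*n
1/(D(71, -168) - 16*(-42)*36) = 1/(2*(-168) - 16*(-42)*36) = 1/(-336 + 672*36) = 1/(-336 + 24192) = 1/23856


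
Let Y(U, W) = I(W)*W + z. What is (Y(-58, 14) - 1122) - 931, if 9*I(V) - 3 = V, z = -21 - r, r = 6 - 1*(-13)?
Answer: -18599/9 ≈ -2066.6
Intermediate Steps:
r = 19 (r = 6 + 13 = 19)
z = -40 (z = -21 - 1*19 = -21 - 19 = -40)
I(V) = ⅓ + V/9
Y(U, W) = -40 + W*(⅓ + W/9) (Y(U, W) = (⅓ + W/9)*W - 40 = W*(⅓ + W/9) - 40 = -40 + W*(⅓ + W/9))
(Y(-58, 14) - 1122) - 931 = ((-40 + (⅑)*14*(3 + 14)) - 1122) - 931 = ((-40 + (⅑)*14*17) - 1122) - 931 = ((-40 + 238/9) - 1122) - 931 = (-122/9 - 1122) - 931 = -10220/9 - 931 = -18599/9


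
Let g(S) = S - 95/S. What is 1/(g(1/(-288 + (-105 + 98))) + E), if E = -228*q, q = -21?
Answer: 295/9679834 ≈ 3.0476e-5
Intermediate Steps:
E = 4788 (E = -228*(-21) = 4788)
1/(g(1/(-288 + (-105 + 98))) + E) = 1/((1/(-288 + (-105 + 98)) - 95/(1/(-288 + (-105 + 98)))) + 4788) = 1/((1/(-288 - 7) - 95/(1/(-288 - 7))) + 4788) = 1/((1/(-295) - 95/(1/(-295))) + 4788) = 1/((-1/295 - 95/(-1/295)) + 4788) = 1/((-1/295 - 95*(-295)) + 4788) = 1/((-1/295 + 28025) + 4788) = 1/(8267374/295 + 4788) = 1/(9679834/295) = 295/9679834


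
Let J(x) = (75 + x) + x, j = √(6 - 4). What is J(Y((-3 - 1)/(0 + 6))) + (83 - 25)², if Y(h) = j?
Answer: 3439 + 2*√2 ≈ 3441.8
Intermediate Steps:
j = √2 ≈ 1.4142
Y(h) = √2
J(x) = 75 + 2*x
J(Y((-3 - 1)/(0 + 6))) + (83 - 25)² = (75 + 2*√2) + (83 - 25)² = (75 + 2*√2) + 58² = (75 + 2*√2) + 3364 = 3439 + 2*√2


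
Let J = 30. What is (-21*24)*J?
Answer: -15120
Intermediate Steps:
(-21*24)*J = -21*24*30 = -504*30 = -15120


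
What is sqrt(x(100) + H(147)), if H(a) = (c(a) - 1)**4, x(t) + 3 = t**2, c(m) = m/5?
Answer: sqrt(412835021)/25 ≈ 812.73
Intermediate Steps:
c(m) = m/5 (c(m) = m*(1/5) = m/5)
x(t) = -3 + t**2
H(a) = (-1 + a/5)**4 (H(a) = (a/5 - 1)**4 = (-1 + a/5)**4)
sqrt(x(100) + H(147)) = sqrt((-3 + 100**2) + (-5 + 147)**4/625) = sqrt((-3 + 10000) + (1/625)*142**4) = sqrt(9997 + (1/625)*406586896) = sqrt(9997 + 406586896/625) = sqrt(412835021/625) = sqrt(412835021)/25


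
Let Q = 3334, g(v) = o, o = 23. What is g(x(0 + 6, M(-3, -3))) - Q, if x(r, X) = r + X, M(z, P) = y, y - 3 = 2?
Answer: -3311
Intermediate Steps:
y = 5 (y = 3 + 2 = 5)
M(z, P) = 5
x(r, X) = X + r
g(v) = 23
g(x(0 + 6, M(-3, -3))) - Q = 23 - 1*3334 = 23 - 3334 = -3311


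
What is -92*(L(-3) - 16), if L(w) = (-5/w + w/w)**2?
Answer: 7360/9 ≈ 817.78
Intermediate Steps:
L(w) = (1 - 5/w)**2 (L(w) = (-5/w + 1)**2 = (1 - 5/w)**2)
-92*(L(-3) - 16) = -92*((-5 - 3)**2/(-3)**2 - 16) = -92*((1/9)*(-8)**2 - 16) = -92*((1/9)*64 - 16) = -92*(64/9 - 16) = -92*(-80/9) = 7360/9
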